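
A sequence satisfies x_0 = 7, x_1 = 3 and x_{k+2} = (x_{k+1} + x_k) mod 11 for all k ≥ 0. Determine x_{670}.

Computing terms: x_0 = 7,  x_1 = 3,  x_2 = 10,  x_3 = 2,  x_4 = 1,  x_5 = 3,  x_6 = 4,  x_7 = 7,  x_8 = 0,  x_9 = 7,  x_{10} = 7,  x_{11} = 3.
The sequence repeats with period 10.
So x_{670} = x_{0 + ((670-0) mod 10)} = x_0 = 7.

7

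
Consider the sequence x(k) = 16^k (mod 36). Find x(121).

16

Computing terms: x(1) = 16,  x(2) = 4,  x(3) = 28,  x(4) = 16.
The sequence repeats with period 3.
So x(121) = x(1 + ((121-1) mod 3)) = x(1) = 16.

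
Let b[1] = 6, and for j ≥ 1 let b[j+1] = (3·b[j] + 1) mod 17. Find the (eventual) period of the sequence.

16

Listing terms: b[1] = 6, b[2] = 2, b[3] = 7, b[4] = 5, b[5] = 16, b[6] = 15, b[7] = 12, b[8] = 3, b[9] = 10, b[10] = 14, b[11] = 9, b[12] = 11, b[13] = 0, b[14] = 1, b[15] = 4, b[16] = 13, b[17] = 6.
Since b[17] = b[1] = 6, the sequence is periodic with period 16.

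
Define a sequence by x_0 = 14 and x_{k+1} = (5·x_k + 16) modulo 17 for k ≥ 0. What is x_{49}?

We have x_0 = 14,  x_1 = 1,  x_2 = 4,  x_3 = 2,  x_4 = 9,  x_5 = 10,  x_6 = 15,  x_7 = 6,  x_8 = 12,  x_9 = 8,  x_{10} = 5,  x_{11} = 7,  x_{12} = 0,  x_{13} = 16,  x_{14} = 11,  x_{15} = 3,  x_{16} = 14.
The sequence repeats with period 16.
(49 - 0) mod 16 = 1, so x_{49} = x_1 = 1.

1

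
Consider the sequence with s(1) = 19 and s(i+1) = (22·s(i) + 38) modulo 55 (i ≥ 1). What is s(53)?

We have s(1) = 19; s(2) = 16; s(3) = 5; s(4) = 38; s(5) = 49; s(6) = 16.
Since s(6) = s(2) = 16, the sequence is eventually periodic: after a pre-period of length 1 it cycles with period 4.
For i ≥ 2, s(i) depends only on (i - 2) mod 4. (53 - 2) mod 4 = 3, so s(53) = s(5) = 49.

49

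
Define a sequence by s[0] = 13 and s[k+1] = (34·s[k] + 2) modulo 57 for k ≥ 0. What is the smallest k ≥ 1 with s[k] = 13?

18

We have s[0] = 13; s[1] = 45; s[2] = 50; s[3] = 49; s[4] = 15; s[5] = 56; s[6] = 25; s[7] = 54; s[8] = 14; s[9] = 22; s[10] = 9; s[11] = 23; s[12] = 43; s[13] = 39; s[14] = 17; s[15] = 10; s[16] = 0; s[17] = 2; s[18] = 13.
Since s[18] = s[0] = 13, the sequence is periodic with period 18.
The value 13 next appears (with k ≥ 1) at s[18].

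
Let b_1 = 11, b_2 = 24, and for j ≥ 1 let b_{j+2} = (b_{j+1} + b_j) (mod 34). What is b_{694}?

27

b_1 = 11; b_2 = 24; b_3 = 1; b_4 = 25; b_5 = 26; b_6 = 17; b_7 = 9; b_8 = 26; b_9 = 1; b_{10} = 27; b_{11} = 28; b_{12} = 21; b_{13} = 15; b_{14} = 2; b_{15} = 17; b_{16} = 19; b_{17} = 2; b_{18} = 21; b_{19} = 23; b_{20} = 10; b_{21} = 33; b_{22} = 9; b_{23} = 8; b_{24} = 17; b_{25} = 25; b_{26} = 8; b_{27} = 33; b_{28} = 7; b_{29} = 6; b_{30} = 13; b_{31} = 19; b_{32} = 32; b_{33} = 17; b_{34} = 15; b_{35} = 32; b_{36} = 13; b_{37} = 11; b_{38} = 24.
Since (b_{37}, b_{38}) = (b_1, b_2) = (11, 24) (two consecutive terms determine the rest), the sequence is periodic with period 36.
So b_{694} = b_{1 + ((694-1) mod 36)} = b_{10} = 27.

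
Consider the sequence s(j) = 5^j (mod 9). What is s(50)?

7

Listing terms: s(1) = 5, s(2) = 7, s(3) = 8, s(4) = 4, s(5) = 2, s(6) = 1, s(7) = 5.
Since s(7) = s(1) = 5, the sequence is periodic with period 6.
So s(50) = s(1 + ((50-1) mod 6)) = s(2) = 7.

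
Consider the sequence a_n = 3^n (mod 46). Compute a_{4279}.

Listing terms: a_1 = 3,  a_2 = 9,  a_3 = 27,  a_4 = 35,  a_5 = 13,  a_6 = 39,  a_7 = 25,  a_8 = 29,  a_9 = 41,  a_{10} = 31,  a_{11} = 1,  a_{12} = 3.
The sequence repeats with period 11.
(4279 - 1) mod 11 = 10, so a_{4279} = a_{11} = 1.

1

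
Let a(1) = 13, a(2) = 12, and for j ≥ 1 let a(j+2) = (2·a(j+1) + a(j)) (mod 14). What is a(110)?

12

Computing terms: a(1) = 13; a(2) = 12; a(3) = 9; a(4) = 2; a(5) = 13; a(6) = 0; a(7) = 13; a(8) = 12.
Since (a(7), a(8)) = (a(1), a(2)) = (13, 12) (two consecutive terms determine the rest), the sequence is periodic with period 6.
(110 - 1) mod 6 = 1, so a(110) = a(2) = 12.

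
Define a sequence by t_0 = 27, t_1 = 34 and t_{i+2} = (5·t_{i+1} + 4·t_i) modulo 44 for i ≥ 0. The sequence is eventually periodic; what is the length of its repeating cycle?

40

Computing terms: t_0 = 27, t_1 = 34, t_2 = 14, t_3 = 30, t_4 = 30, t_5 = 6, t_6 = 18, t_7 = 26, t_8 = 26, t_9 = 14, t_{10} = 42, t_{11} = 2, t_{12} = 2, t_{13} = 18, t_{14} = 10, t_{15} = 34, t_{16} = 34, t_{17} = 42, t_{18} = 38, t_{19} = 6, t_{20} = 6, t_{21} = 10, t_{22} = 30, t_{23} = 14, t_{24} = 14, t_{25} = 38, t_{26} = 26, t_{27} = 18, t_{28} = 18, t_{29} = 30, t_{30} = 2, t_{31} = 42, t_{32} = 42, t_{33} = 26, t_{34} = 34, t_{35} = 10, t_{36} = 10, t_{37} = 2, t_{38} = 6, t_{39} = 38, t_{40} = 38, t_{41} = 34, t_{42} = 14.
Since (t_{41}, t_{42}) = (t_1, t_2) = (34, 14) (two consecutive terms determine the rest), the sequence is eventually periodic: after a pre-period of length 1 it cycles with period 40.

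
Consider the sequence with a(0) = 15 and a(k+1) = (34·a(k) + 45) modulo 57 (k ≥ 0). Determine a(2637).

3

Computing terms: a(0) = 15,  a(1) = 42,  a(2) = 48,  a(3) = 24,  a(4) = 6,  a(5) = 21,  a(6) = 18,  a(7) = 30,  a(8) = 39,  a(9) = 3,  a(10) = 33,  a(11) = 27,  a(12) = 51,  a(13) = 12,  a(14) = 54,  a(15) = 0,  a(16) = 45,  a(17) = 36,  a(18) = 15.
Since a(18) = a(0) = 15, the sequence is periodic with period 18.
So a(2637) = a(0 + ((2637-0) mod 18)) = a(9) = 3.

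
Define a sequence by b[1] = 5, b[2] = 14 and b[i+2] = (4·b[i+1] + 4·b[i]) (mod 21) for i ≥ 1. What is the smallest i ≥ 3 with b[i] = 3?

We have b[1] = 5, b[2] = 14, b[3] = 13, b[4] = 3, b[5] = 1, b[6] = 16, b[7] = 5, b[8] = 0, b[9] = 20, b[10] = 17, b[11] = 1, b[12] = 9, b[13] = 19, b[14] = 7, b[15] = 20, b[16] = 3, b[17] = 8, b[18] = 2, b[19] = 19, b[20] = 0, b[21] = 13, b[22] = 10, b[23] = 8, b[24] = 9, b[25] = 5, b[26] = 14.
Since (b[25], b[26]) = (b[1], b[2]) = (5, 14) (two consecutive terms determine the rest), the sequence is periodic with period 24.
The value 3 first appears (with i ≥ 3) at b[4].

4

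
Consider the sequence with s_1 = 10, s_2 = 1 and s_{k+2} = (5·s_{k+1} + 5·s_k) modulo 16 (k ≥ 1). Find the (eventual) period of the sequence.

s_1 = 10,  s_2 = 1,  s_3 = 7,  s_4 = 8,  s_5 = 11,  s_6 = 15,  s_7 = 2,  s_8 = 5,  s_9 = 3,  s_{10} = 8,  s_{11} = 7,  s_{12} = 11,  s_{13} = 10,  s_{14} = 9,  s_{15} = 15,  s_{16} = 8,  s_{17} = 3,  s_{18} = 7,  s_{19} = 2,  s_{20} = 13,  s_{21} = 11,  s_{22} = 8,  s_{23} = 15,  s_{24} = 3,  s_{25} = 10,  s_{26} = 1.
Since (s_{25}, s_{26}) = (s_1, s_2) = (10, 1) (two consecutive terms determine the rest), the sequence is periodic with period 24.

24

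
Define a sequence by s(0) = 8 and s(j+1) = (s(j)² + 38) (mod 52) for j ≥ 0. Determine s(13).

s(0) = 8; s(1) = 50; s(2) = 42; s(3) = 34; s(4) = 50.
Since s(4) = s(1) = 50, the sequence is eventually periodic: after a pre-period of length 1 it cycles with period 3.
For j ≥ 1, s(j) depends only on (j - 1) mod 3. (13 - 1) mod 3 = 0, so s(13) = s(1) = 50.

50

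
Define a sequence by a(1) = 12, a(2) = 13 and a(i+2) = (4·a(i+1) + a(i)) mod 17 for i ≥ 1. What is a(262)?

Computing terms: a(1) = 12, a(2) = 13, a(3) = 13, a(4) = 14, a(5) = 1, a(6) = 1, a(7) = 5, a(8) = 4, a(9) = 4, a(10) = 3, a(11) = 16, a(12) = 16, a(13) = 12, a(14) = 13.
Since (a(13), a(14)) = (a(1), a(2)) = (12, 13) (two consecutive terms determine the rest), the sequence is periodic with period 12.
So a(262) = a(1 + ((262-1) mod 12)) = a(10) = 3.

3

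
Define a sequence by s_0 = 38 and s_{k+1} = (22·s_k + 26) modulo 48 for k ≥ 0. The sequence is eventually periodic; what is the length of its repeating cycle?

Listing terms: s_0 = 38, s_1 = 46, s_2 = 30, s_3 = 14, s_4 = 46.
Since s_4 = s_1 = 46, the sequence is eventually periodic: after a pre-period of length 1 it cycles with period 3.

3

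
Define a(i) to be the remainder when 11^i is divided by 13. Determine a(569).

7

Listing terms: a(1) = 11; a(2) = 4; a(3) = 5; a(4) = 3; a(5) = 7; a(6) = 12; a(7) = 2; a(8) = 9; a(9) = 8; a(10) = 10; a(11) = 6; a(12) = 1; a(13) = 11.
Since a(13) = a(1) = 11, the sequence is periodic with period 12.
So a(569) = a(1 + ((569-1) mod 12)) = a(5) = 7.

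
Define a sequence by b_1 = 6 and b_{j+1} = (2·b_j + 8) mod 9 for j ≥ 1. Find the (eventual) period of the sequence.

Listing terms: b_1 = 6,  b_2 = 2,  b_3 = 3,  b_4 = 5,  b_5 = 0,  b_6 = 8,  b_7 = 6.
Since b_7 = b_1 = 6, the sequence is periodic with period 6.

6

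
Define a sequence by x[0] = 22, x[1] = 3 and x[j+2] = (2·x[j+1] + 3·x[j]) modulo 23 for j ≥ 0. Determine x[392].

We have x[0] = 22, x[1] = 3, x[2] = 3, x[3] = 15, x[4] = 16, x[5] = 8, x[6] = 18, x[7] = 14, x[8] = 13, x[9] = 22, x[10] = 14, x[11] = 2, x[12] = 0, x[13] = 6, x[14] = 12, x[15] = 19, x[16] = 5, x[17] = 21, x[18] = 11, x[19] = 16, x[20] = 19, x[21] = 17, x[22] = 22, x[23] = 3.
The sequence repeats with period 22.
So x[392] = x[0 + ((392-0) mod 22)] = x[18] = 11.

11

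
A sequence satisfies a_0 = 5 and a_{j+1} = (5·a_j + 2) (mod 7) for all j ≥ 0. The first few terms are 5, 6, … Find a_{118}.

0

Computing terms: a_0 = 5,  a_1 = 6,  a_2 = 4,  a_3 = 1,  a_4 = 0,  a_5 = 2,  a_6 = 5.
The sequence repeats with period 6.
(118 - 0) mod 6 = 4, so a_{118} = a_4 = 0.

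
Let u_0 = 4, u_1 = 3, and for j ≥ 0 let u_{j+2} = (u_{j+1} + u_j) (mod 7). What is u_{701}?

1

u_0 = 4, u_1 = 3, u_2 = 0, u_3 = 3, u_4 = 3, u_5 = 6, u_6 = 2, u_7 = 1, u_8 = 3, u_9 = 4, u_{10} = 0, u_{11} = 4, u_{12} = 4, u_{13} = 1, u_{14} = 5, u_{15} = 6, u_{16} = 4, u_{17} = 3.
Since (u_{16}, u_{17}) = (u_0, u_1) = (4, 3) (two consecutive terms determine the rest), the sequence is periodic with period 16.
So u_{701} = u_{0 + ((701-0) mod 16)} = u_{13} = 1.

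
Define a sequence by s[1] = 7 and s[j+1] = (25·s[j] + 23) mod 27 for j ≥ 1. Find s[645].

11

s[1] = 7; s[2] = 9; s[3] = 5; s[4] = 13; s[5] = 24; s[6] = 2; s[7] = 19; s[8] = 12; s[9] = 26; s[10] = 25; s[11] = 0; s[12] = 23; s[13] = 4; s[14] = 15; s[15] = 20; s[16] = 10; s[17] = 3; s[18] = 17; s[19] = 16; s[20] = 18; s[21] = 14; s[22] = 22; s[23] = 6; s[24] = 11; s[25] = 1; s[26] = 21; s[27] = 8; s[28] = 7.
Since s[28] = s[1] = 7, the sequence is periodic with period 27.
So s[645] = s[1 + ((645-1) mod 27)] = s[24] = 11.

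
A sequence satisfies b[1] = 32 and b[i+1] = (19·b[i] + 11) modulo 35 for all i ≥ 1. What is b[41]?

b[1] = 32; b[2] = 24; b[3] = 12; b[4] = 29; b[5] = 2; b[6] = 14; b[7] = 32.
The sequence repeats with period 6.
So b[41] = b[1 + ((41-1) mod 6)] = b[5] = 2.

2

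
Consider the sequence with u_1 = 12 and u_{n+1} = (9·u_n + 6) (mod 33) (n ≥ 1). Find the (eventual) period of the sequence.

5

Listing terms: u_1 = 12, u_2 = 15, u_3 = 9, u_4 = 21, u_5 = 30, u_6 = 12.
Since u_6 = u_1 = 12, the sequence is periodic with period 5.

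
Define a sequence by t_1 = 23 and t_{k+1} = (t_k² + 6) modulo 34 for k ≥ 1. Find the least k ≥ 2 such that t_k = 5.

6

We have t_1 = 23; t_2 = 25; t_3 = 19; t_4 = 27; t_5 = 21; t_6 = 5; t_7 = 31; t_8 = 15; t_9 = 27.
Since t_9 = t_4 = 27, the sequence is eventually periodic: after a pre-period of length 3 it cycles with period 5.
The value 5 first appears (with k ≥ 2) at t_6.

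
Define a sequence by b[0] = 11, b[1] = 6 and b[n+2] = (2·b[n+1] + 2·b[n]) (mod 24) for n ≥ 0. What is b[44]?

b[0] = 11; b[1] = 6; b[2] = 10; b[3] = 8; b[4] = 12; b[5] = 16; b[6] = 8; b[7] = 0; b[8] = 16; b[9] = 8.
Since (b[8], b[9]) = (b[5], b[6]) = (16, 8) (two consecutive terms determine the rest), the sequence is eventually periodic: after a pre-period of length 5 it cycles with period 3.
For n ≥ 5, b[n] depends only on (n - 5) mod 3. (44 - 5) mod 3 = 0, so b[44] = b[5] = 16.

16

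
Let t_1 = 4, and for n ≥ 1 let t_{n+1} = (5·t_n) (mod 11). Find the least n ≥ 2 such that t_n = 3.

Listing terms: t_1 = 4,  t_2 = 9,  t_3 = 1,  t_4 = 5,  t_5 = 3,  t_6 = 4.
The sequence repeats with period 5.
The value 3 first appears (with n ≥ 2) at t_5.

5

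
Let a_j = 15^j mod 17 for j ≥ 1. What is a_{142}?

a_1 = 15,  a_2 = 4,  a_3 = 9,  a_4 = 16,  a_5 = 2,  a_6 = 13,  a_7 = 8,  a_8 = 1,  a_9 = 15.
The sequence repeats with period 8.
So a_{142} = a_{1 + ((142-1) mod 8)} = a_6 = 13.

13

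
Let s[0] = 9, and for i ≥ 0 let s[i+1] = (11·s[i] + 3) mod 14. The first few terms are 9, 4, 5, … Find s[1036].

We have s[0] = 9,  s[1] = 4,  s[2] = 5,  s[3] = 2,  s[4] = 11,  s[5] = 12,  s[6] = 9.
The sequence repeats with period 6.
So s[1036] = s[0 + ((1036-0) mod 6)] = s[4] = 11.

11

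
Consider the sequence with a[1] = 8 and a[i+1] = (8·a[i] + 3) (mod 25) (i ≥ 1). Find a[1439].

Computing terms: a[1] = 8, a[2] = 17, a[3] = 14, a[4] = 15, a[5] = 23, a[6] = 12, a[7] = 24, a[8] = 20, a[9] = 13, a[10] = 7, a[11] = 9, a[12] = 0, a[13] = 3, a[14] = 2, a[15] = 19, a[16] = 5, a[17] = 18, a[18] = 22, a[19] = 4, a[20] = 10, a[21] = 8.
The sequence repeats with period 20.
(1439 - 1) mod 20 = 18, so a[1439] = a[19] = 4.

4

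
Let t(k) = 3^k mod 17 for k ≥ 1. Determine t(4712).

16

Computing terms: t(1) = 3,  t(2) = 9,  t(3) = 10,  t(4) = 13,  t(5) = 5,  t(6) = 15,  t(7) = 11,  t(8) = 16,  t(9) = 14,  t(10) = 8,  t(11) = 7,  t(12) = 4,  t(13) = 12,  t(14) = 2,  t(15) = 6,  t(16) = 1,  t(17) = 3.
The sequence repeats with period 16.
So t(4712) = t(1 + ((4712-1) mod 16)) = t(8) = 16.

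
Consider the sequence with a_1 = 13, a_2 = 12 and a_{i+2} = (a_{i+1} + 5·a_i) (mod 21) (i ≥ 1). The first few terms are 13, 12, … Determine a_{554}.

a_1 = 13, a_2 = 12, a_3 = 14, a_4 = 11, a_5 = 18, a_6 = 10, a_7 = 16, a_8 = 3, a_9 = 20, a_{10} = 14, a_{11} = 9, a_{12} = 16, a_{13} = 19, a_{14} = 15, a_{15} = 5, a_{16} = 17, a_{17} = 0, a_{18} = 1, a_{19} = 1, a_{20} = 6, a_{21} = 11, a_{22} = 20, a_{23} = 12, a_{24} = 7, a_{25} = 4, a_{26} = 18, a_{27} = 17, a_{28} = 2, a_{29} = 3, a_{30} = 13, a_{31} = 7, a_{32} = 9, a_{33} = 2, a_{34} = 5, a_{35} = 15, a_{36} = 19, a_{37} = 10, a_{38} = 0, a_{39} = 8, a_{40} = 8, a_{41} = 6, a_{42} = 4, a_{43} = 13, a_{44} = 12.
Since (a_{43}, a_{44}) = (a_1, a_2) = (13, 12) (two consecutive terms determine the rest), the sequence is periodic with period 42.
(554 - 1) mod 42 = 7, so a_{554} = a_8 = 3.

3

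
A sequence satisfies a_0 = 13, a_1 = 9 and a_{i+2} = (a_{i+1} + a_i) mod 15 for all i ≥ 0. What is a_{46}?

2

Computing terms: a_0 = 13; a_1 = 9; a_2 = 7; a_3 = 1; a_4 = 8; a_5 = 9; a_6 = 2; a_7 = 11; a_8 = 13; a_9 = 9.
The sequence repeats with period 8.
(46 - 0) mod 8 = 6, so a_{46} = a_6 = 2.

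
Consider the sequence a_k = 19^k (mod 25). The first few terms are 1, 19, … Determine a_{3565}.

a_0 = 1; a_1 = 19; a_2 = 11; a_3 = 9; a_4 = 21; a_5 = 24; a_6 = 6; a_7 = 14; a_8 = 16; a_9 = 4; a_{10} = 1.
Since a_{10} = a_0 = 1, the sequence is periodic with period 10.
So a_{3565} = a_{0 + ((3565-0) mod 10)} = a_5 = 24.

24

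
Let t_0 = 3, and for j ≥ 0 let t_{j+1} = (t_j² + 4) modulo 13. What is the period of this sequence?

6

We have t_0 = 3,  t_1 = 0,  t_2 = 4,  t_3 = 7,  t_4 = 1,  t_5 = 5,  t_6 = 3.
Since t_6 = t_0 = 3, the sequence is periodic with period 6.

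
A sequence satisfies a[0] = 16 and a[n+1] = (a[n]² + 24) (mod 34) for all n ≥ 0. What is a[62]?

We have a[0] = 16; a[1] = 8; a[2] = 20; a[3] = 16.
The sequence repeats with period 3.
So a[62] = a[0 + ((62-0) mod 3)] = a[2] = 20.

20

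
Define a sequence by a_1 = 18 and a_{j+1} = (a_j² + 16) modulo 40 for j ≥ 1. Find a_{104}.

0

Listing terms: a_1 = 18; a_2 = 20; a_3 = 16; a_4 = 32; a_5 = 0; a_6 = 16.
Since a_6 = a_3 = 16, the sequence is eventually periodic: after a pre-period of length 2 it cycles with period 3.
For j ≥ 3, a_j depends only on (j - 3) mod 3. (104 - 3) mod 3 = 2, so a_{104} = a_5 = 0.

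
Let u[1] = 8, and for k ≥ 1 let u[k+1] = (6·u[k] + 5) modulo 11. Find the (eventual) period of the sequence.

10

Listing terms: u[1] = 8; u[2] = 9; u[3] = 4; u[4] = 7; u[5] = 3; u[6] = 1; u[7] = 0; u[8] = 5; u[9] = 2; u[10] = 6; u[11] = 8.
The sequence repeats with period 10.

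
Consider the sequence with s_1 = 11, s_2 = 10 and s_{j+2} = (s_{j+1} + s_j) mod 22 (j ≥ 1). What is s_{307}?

3

We have s_1 = 11, s_2 = 10, s_3 = 21, s_4 = 9, s_5 = 8, s_6 = 17, s_7 = 3, s_8 = 20, s_9 = 1, s_{10} = 21, s_{11} = 0, s_{12} = 21, s_{13} = 21, s_{14} = 20, s_{15} = 19, s_{16} = 17, s_{17} = 14, s_{18} = 9, s_{19} = 1, s_{20} = 10, s_{21} = 11, s_{22} = 21, s_{23} = 10, s_{24} = 9, s_{25} = 19, s_{26} = 6, s_{27} = 3, s_{28} = 9, s_{29} = 12, s_{30} = 21, s_{31} = 11, s_{32} = 10.
Since (s_{31}, s_{32}) = (s_1, s_2) = (11, 10) (two consecutive terms determine the rest), the sequence is periodic with period 30.
So s_{307} = s_{1 + ((307-1) mod 30)} = s_7 = 3.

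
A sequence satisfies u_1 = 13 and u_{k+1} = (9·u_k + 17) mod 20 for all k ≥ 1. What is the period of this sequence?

4

Computing terms: u_1 = 13; u_2 = 14; u_3 = 3; u_4 = 4; u_5 = 13.
Since u_5 = u_1 = 13, the sequence is periodic with period 4.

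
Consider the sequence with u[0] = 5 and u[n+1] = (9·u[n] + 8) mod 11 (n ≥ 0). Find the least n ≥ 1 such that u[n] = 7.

u[0] = 5; u[1] = 9; u[2] = 1; u[3] = 6; u[4] = 7; u[5] = 5.
Since u[5] = u[0] = 5, the sequence is periodic with period 5.
The value 7 first appears (with n ≥ 1) at u[4].

4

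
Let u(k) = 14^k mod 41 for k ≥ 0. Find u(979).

Listing terms: u(0) = 1, u(1) = 14, u(2) = 32, u(3) = 38, u(4) = 40, u(5) = 27, u(6) = 9, u(7) = 3, u(8) = 1.
The sequence repeats with period 8.
(979 - 0) mod 8 = 3, so u(979) = u(3) = 38.

38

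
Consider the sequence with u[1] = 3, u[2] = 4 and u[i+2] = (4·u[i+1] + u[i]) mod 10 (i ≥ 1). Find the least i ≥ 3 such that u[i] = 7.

We have u[1] = 3; u[2] = 4; u[3] = 9; u[4] = 0; u[5] = 9; u[6] = 6; u[7] = 3; u[8] = 8; u[9] = 5; u[10] = 8; u[11] = 7; u[12] = 6; u[13] = 1; u[14] = 0; u[15] = 1; u[16] = 4; u[17] = 7; u[18] = 2; u[19] = 5; u[20] = 2; u[21] = 3; u[22] = 4.
Since (u[21], u[22]) = (u[1], u[2]) = (3, 4) (two consecutive terms determine the rest), the sequence is periodic with period 20.
The value 7 first appears (with i ≥ 3) at u[11].

11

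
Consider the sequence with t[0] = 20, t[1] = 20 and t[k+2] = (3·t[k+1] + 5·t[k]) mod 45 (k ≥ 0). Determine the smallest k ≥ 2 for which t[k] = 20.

4

t[0] = 20, t[1] = 20, t[2] = 25, t[3] = 40, t[4] = 20, t[5] = 35, t[6] = 25, t[7] = 25, t[8] = 20, t[9] = 5, t[10] = 25, t[11] = 10, t[12] = 20, t[13] = 20.
The sequence repeats with period 12.
The value 20 first appears (with k ≥ 2) at t[4].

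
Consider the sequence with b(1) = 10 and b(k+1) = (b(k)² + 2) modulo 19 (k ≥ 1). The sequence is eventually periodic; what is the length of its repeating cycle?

b(1) = 10,  b(2) = 7,  b(3) = 13,  b(4) = 0,  b(5) = 2,  b(6) = 6,  b(7) = 0.
Since b(7) = b(4) = 0, the sequence is eventually periodic: after a pre-period of length 3 it cycles with period 3.

3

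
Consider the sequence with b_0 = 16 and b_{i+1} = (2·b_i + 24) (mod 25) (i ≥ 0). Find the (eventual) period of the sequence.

Computing terms: b_0 = 16,  b_1 = 6,  b_2 = 11,  b_3 = 21,  b_4 = 16.
Since b_4 = b_0 = 16, the sequence is periodic with period 4.

4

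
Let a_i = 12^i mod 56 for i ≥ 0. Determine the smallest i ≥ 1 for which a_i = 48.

Listing terms: a_0 = 1,  a_1 = 12,  a_2 = 32,  a_3 = 48,  a_4 = 16,  a_5 = 24,  a_6 = 8,  a_7 = 40,  a_8 = 32.
Since a_8 = a_2 = 32, the sequence is eventually periodic: after a pre-period of length 2 it cycles with period 6.
The value 48 first appears (with i ≥ 1) at a_3.

3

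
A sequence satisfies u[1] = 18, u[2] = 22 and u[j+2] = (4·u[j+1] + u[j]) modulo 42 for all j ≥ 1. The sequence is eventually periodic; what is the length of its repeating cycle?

We have u[1] = 18; u[2] = 22; u[3] = 22; u[4] = 26; u[5] = 0; u[6] = 26; u[7] = 20; u[8] = 22; u[9] = 24; u[10] = 34; u[11] = 34; u[12] = 2; u[13] = 0; u[14] = 2; u[15] = 8; u[16] = 34; u[17] = 18; u[18] = 22.
The sequence repeats with period 16.

16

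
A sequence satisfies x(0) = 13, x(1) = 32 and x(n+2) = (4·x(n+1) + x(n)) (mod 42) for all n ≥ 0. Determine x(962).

15

We have x(0) = 13,  x(1) = 32,  x(2) = 15,  x(3) = 8,  x(4) = 5,  x(5) = 28,  x(6) = 33,  x(7) = 34,  x(8) = 1,  x(9) = 38,  x(10) = 27,  x(11) = 20,  x(12) = 23,  x(13) = 28,  x(14) = 9,  x(15) = 22,  x(16) = 13,  x(17) = 32.
Since (x(16), x(17)) = (x(0), x(1)) = (13, 32) (two consecutive terms determine the rest), the sequence is periodic with period 16.
So x(962) = x(0 + ((962-0) mod 16)) = x(2) = 15.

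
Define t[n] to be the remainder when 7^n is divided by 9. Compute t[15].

t[1] = 7,  t[2] = 4,  t[3] = 1,  t[4] = 7.
Since t[4] = t[1] = 7, the sequence is periodic with period 3.
So t[15] = t[1 + ((15-1) mod 3)] = t[3] = 1.

1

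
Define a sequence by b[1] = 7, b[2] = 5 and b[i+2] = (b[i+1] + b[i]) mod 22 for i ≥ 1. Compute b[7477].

9

Computing terms: b[1] = 7,  b[2] = 5,  b[3] = 12,  b[4] = 17,  b[5] = 7,  b[6] = 2,  b[7] = 9,  b[8] = 11,  b[9] = 20,  b[10] = 9,  b[11] = 7,  b[12] = 16,  b[13] = 1,  b[14] = 17,  b[15] = 18,  b[16] = 13,  b[17] = 9,  b[18] = 0,  b[19] = 9,  b[20] = 9,  b[21] = 18,  b[22] = 5,  b[23] = 1,  b[24] = 6,  b[25] = 7,  b[26] = 13,  b[27] = 20,  b[28] = 11,  b[29] = 9,  b[30] = 20,  b[31] = 7,  b[32] = 5.
The sequence repeats with period 30.
(7477 - 1) mod 30 = 6, so b[7477] = b[7] = 9.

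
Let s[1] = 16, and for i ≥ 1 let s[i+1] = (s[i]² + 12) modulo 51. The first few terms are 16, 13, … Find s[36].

28

Computing terms: s[1] = 16,  s[2] = 13,  s[3] = 28,  s[4] = 31,  s[5] = 4,  s[6] = 28.
Since s[6] = s[3] = 28, the sequence is eventually periodic: after a pre-period of length 2 it cycles with period 3.
For i ≥ 3, s[i] depends only on (i - 3) mod 3. (36 - 3) mod 3 = 0, so s[36] = s[3] = 28.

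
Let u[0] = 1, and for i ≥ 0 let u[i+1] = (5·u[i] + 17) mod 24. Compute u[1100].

13

Listing terms: u[0] = 1; u[1] = 22; u[2] = 7; u[3] = 4; u[4] = 13; u[5] = 10; u[6] = 19; u[7] = 16; u[8] = 1.
Since u[8] = u[0] = 1, the sequence is periodic with period 8.
(1100 - 0) mod 8 = 4, so u[1100] = u[4] = 13.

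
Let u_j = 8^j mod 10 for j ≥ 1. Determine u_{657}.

We have u_1 = 8, u_2 = 4, u_3 = 2, u_4 = 6, u_5 = 8.
Since u_5 = u_1 = 8, the sequence is periodic with period 4.
(657 - 1) mod 4 = 0, so u_{657} = u_1 = 8.

8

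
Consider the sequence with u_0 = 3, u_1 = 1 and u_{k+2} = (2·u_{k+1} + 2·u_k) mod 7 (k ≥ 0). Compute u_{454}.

Computing terms: u_0 = 3; u_1 = 1; u_2 = 1; u_3 = 4; u_4 = 3; u_5 = 0; u_6 = 6; u_7 = 5; u_8 = 1; u_9 = 5; u_{10} = 5; u_{11} = 6; u_{12} = 1; u_{13} = 0; u_{14} = 2; u_{15} = 4; u_{16} = 5; u_{17} = 4; u_{18} = 4; u_{19} = 2; u_{20} = 5; u_{21} = 0; u_{22} = 3; u_{23} = 6; u_{24} = 4; u_{25} = 6; u_{26} = 6; u_{27} = 3; u_{28} = 4; u_{29} = 0; u_{30} = 1; u_{31} = 2; u_{32} = 6; u_{33} = 2; u_{34} = 2; u_{35} = 1; u_{36} = 6; u_{37} = 0; u_{38} = 5; u_{39} = 3; u_{40} = 2; u_{41} = 3; u_{42} = 3; u_{43} = 5; u_{44} = 2; u_{45} = 0; u_{46} = 4; u_{47} = 1; u_{48} = 3; u_{49} = 1.
The sequence repeats with period 48.
So u_{454} = u_{0 + ((454-0) mod 48)} = u_{22} = 3.

3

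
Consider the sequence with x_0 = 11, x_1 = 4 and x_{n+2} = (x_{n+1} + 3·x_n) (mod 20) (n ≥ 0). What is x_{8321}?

3

x_0 = 11; x_1 = 4; x_2 = 17; x_3 = 9; x_4 = 0; x_5 = 7; x_6 = 7; x_7 = 8; x_8 = 9; x_9 = 13; x_{10} = 0; x_{11} = 19; x_{12} = 19; x_{13} = 16; x_{14} = 13; x_{15} = 1; x_{16} = 0; x_{17} = 3; x_{18} = 3; x_{19} = 12; x_{20} = 1; x_{21} = 17; x_{22} = 0; x_{23} = 11; x_{24} = 11; x_{25} = 4.
Since (x_{24}, x_{25}) = (x_0, x_1) = (11, 4) (two consecutive terms determine the rest), the sequence is periodic with period 24.
So x_{8321} = x_{0 + ((8321-0) mod 24)} = x_{17} = 3.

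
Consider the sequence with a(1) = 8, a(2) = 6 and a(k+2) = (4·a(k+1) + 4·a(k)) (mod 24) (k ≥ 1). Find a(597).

16

Listing terms: a(1) = 8,  a(2) = 6,  a(3) = 8,  a(4) = 8,  a(5) = 16,  a(6) = 0,  a(7) = 16,  a(8) = 16,  a(9) = 8,  a(10) = 0,  a(11) = 8,  a(12) = 8.
Since (a(11), a(12)) = (a(3), a(4)) = (8, 8) (two consecutive terms determine the rest), the sequence is eventually periodic: after a pre-period of length 2 it cycles with period 8.
For k ≥ 3, a(k) depends only on (k - 3) mod 8. (597 - 3) mod 8 = 2, so a(597) = a(5) = 16.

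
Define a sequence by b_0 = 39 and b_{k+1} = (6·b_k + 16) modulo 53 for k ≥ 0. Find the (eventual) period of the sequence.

26

Computing terms: b_0 = 39,  b_1 = 38,  b_2 = 32,  b_3 = 49,  b_4 = 45,  b_5 = 21,  b_6 = 36,  b_7 = 20,  b_8 = 30,  b_9 = 37,  b_{10} = 26,  b_{11} = 13,  b_{12} = 41,  b_{13} = 50,  b_{14} = 51,  b_{15} = 4,  b_{16} = 40,  b_{17} = 44,  b_{18} = 15,  b_{19} = 0,  b_{20} = 16,  b_{21} = 6,  b_{22} = 52,  b_{23} = 10,  b_{24} = 23,  b_{25} = 48,  b_{26} = 39.
Since b_{26} = b_0 = 39, the sequence is periodic with period 26.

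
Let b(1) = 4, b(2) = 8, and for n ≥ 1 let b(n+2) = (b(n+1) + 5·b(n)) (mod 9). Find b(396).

Listing terms: b(1) = 4, b(2) = 8, b(3) = 1, b(4) = 5, b(5) = 1, b(6) = 8, b(7) = 4, b(8) = 8.
Since (b(7), b(8)) = (b(1), b(2)) = (4, 8) (two consecutive terms determine the rest), the sequence is periodic with period 6.
(396 - 1) mod 6 = 5, so b(396) = b(6) = 8.

8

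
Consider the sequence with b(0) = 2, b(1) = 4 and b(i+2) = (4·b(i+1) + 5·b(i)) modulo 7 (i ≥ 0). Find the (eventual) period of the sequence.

We have b(0) = 2, b(1) = 4, b(2) = 5, b(3) = 5, b(4) = 3, b(5) = 2, b(6) = 2, b(7) = 4.
The sequence repeats with period 6.

6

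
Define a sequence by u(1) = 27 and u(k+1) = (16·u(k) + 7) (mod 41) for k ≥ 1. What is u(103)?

We have u(1) = 27,  u(2) = 29,  u(3) = 20,  u(4) = 40,  u(5) = 32,  u(6) = 27.
The sequence repeats with period 5.
(103 - 1) mod 5 = 2, so u(103) = u(3) = 20.

20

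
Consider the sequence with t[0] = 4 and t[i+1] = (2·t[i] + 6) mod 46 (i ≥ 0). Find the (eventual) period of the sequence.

11

We have t[0] = 4; t[1] = 14; t[2] = 34; t[3] = 28; t[4] = 16; t[5] = 38; t[6] = 36; t[7] = 32; t[8] = 24; t[9] = 8; t[10] = 22; t[11] = 4.
Since t[11] = t[0] = 4, the sequence is periodic with period 11.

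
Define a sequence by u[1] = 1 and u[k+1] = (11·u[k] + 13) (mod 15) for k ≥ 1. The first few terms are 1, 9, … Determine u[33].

Listing terms: u[1] = 1, u[2] = 9, u[3] = 7, u[4] = 0, u[5] = 13, u[6] = 6, u[7] = 4, u[8] = 12, u[9] = 10, u[10] = 3, u[11] = 1.
The sequence repeats with period 10.
So u[33] = u[1 + ((33-1) mod 10)] = u[3] = 7.

7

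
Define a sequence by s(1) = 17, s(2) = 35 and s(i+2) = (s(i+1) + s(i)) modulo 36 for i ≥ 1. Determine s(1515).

16

Computing terms: s(1) = 17, s(2) = 35, s(3) = 16, s(4) = 15, s(5) = 31, s(6) = 10, s(7) = 5, s(8) = 15, s(9) = 20, s(10) = 35, s(11) = 19, s(12) = 18, s(13) = 1, s(14) = 19, s(15) = 20, s(16) = 3, s(17) = 23, s(18) = 26, s(19) = 13, s(20) = 3, s(21) = 16, s(22) = 19, s(23) = 35, s(24) = 18, s(25) = 17, s(26) = 35.
The sequence repeats with period 24.
So s(1515) = s(1 + ((1515-1) mod 24)) = s(3) = 16.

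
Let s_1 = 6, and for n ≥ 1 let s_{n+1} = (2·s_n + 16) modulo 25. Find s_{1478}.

Computing terms: s_1 = 6, s_2 = 3, s_3 = 22, s_4 = 10, s_5 = 11, s_6 = 13, s_7 = 17, s_8 = 0, s_9 = 16, s_{10} = 23, s_{11} = 12, s_{12} = 15, s_{13} = 21, s_{14} = 8, s_{15} = 7, s_{16} = 5, s_{17} = 1, s_{18} = 18, s_{19} = 2, s_{20} = 20, s_{21} = 6.
Since s_{21} = s_1 = 6, the sequence is periodic with period 20.
So s_{1478} = s_{1 + ((1478-1) mod 20)} = s_{18} = 18.

18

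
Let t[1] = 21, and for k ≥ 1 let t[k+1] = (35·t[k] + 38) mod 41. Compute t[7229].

2

We have t[1] = 21; t[2] = 35; t[3] = 33; t[4] = 4; t[5] = 14; t[6] = 36; t[7] = 27; t[8] = 40; t[9] = 3; t[10] = 20; t[11] = 0; t[12] = 38; t[13] = 15; t[14] = 30; t[15] = 22; t[16] = 29; t[17] = 28; t[18] = 34; t[19] = 39; t[20] = 9; t[21] = 25; t[22] = 11; t[23] = 13; t[24] = 1; t[25] = 32; t[26] = 10; t[27] = 19; t[28] = 6; t[29] = 2; t[30] = 26; t[31] = 5; t[32] = 8; t[33] = 31; t[34] = 16; t[35] = 24; t[36] = 17; t[37] = 18; t[38] = 12; t[39] = 7; t[40] = 37; t[41] = 21.
Since t[41] = t[1] = 21, the sequence is periodic with period 40.
(7229 - 1) mod 40 = 28, so t[7229] = t[29] = 2.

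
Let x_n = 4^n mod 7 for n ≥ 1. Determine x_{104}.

x_1 = 4; x_2 = 2; x_3 = 1; x_4 = 4.
Since x_4 = x_1 = 4, the sequence is periodic with period 3.
So x_{104} = x_{1 + ((104-1) mod 3)} = x_2 = 2.

2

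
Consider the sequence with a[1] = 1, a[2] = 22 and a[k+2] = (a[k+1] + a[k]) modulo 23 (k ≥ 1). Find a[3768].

Computing terms: a[1] = 1, a[2] = 22, a[3] = 0, a[4] = 22, a[5] = 22, a[6] = 21, a[7] = 20, a[8] = 18, a[9] = 15, a[10] = 10, a[11] = 2, a[12] = 12, a[13] = 14, a[14] = 3, a[15] = 17, a[16] = 20, a[17] = 14, a[18] = 11, a[19] = 2, a[20] = 13, a[21] = 15, a[22] = 5, a[23] = 20, a[24] = 2, a[25] = 22, a[26] = 1, a[27] = 0, a[28] = 1, a[29] = 1, a[30] = 2, a[31] = 3, a[32] = 5, a[33] = 8, a[34] = 13, a[35] = 21, a[36] = 11, a[37] = 9, a[38] = 20, a[39] = 6, a[40] = 3, a[41] = 9, a[42] = 12, a[43] = 21, a[44] = 10, a[45] = 8, a[46] = 18, a[47] = 3, a[48] = 21, a[49] = 1, a[50] = 22.
Since (a[49], a[50]) = (a[1], a[2]) = (1, 22) (two consecutive terms determine the rest), the sequence is periodic with period 48.
(3768 - 1) mod 48 = 23, so a[3768] = a[24] = 2.

2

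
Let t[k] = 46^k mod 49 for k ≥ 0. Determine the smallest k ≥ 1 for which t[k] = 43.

We have t[0] = 1; t[1] = 46; t[2] = 9; t[3] = 22; t[4] = 32; t[5] = 2; t[6] = 43; t[7] = 18; t[8] = 44; t[9] = 15; t[10] = 4; t[11] = 37; t[12] = 36; t[13] = 39; t[14] = 30; t[15] = 8; t[16] = 25; t[17] = 23; t[18] = 29; t[19] = 11; t[20] = 16; t[21] = 1.
Since t[21] = t[0] = 1, the sequence is periodic with period 21.
The value 43 first appears (with k ≥ 1) at t[6].

6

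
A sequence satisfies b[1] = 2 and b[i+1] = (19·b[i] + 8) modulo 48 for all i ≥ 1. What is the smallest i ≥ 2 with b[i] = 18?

3

b[1] = 2,  b[2] = 46,  b[3] = 18,  b[4] = 14,  b[5] = 34,  b[6] = 30,  b[7] = 2.
Since b[7] = b[1] = 2, the sequence is periodic with period 6.
The value 18 first appears (with i ≥ 2) at b[3].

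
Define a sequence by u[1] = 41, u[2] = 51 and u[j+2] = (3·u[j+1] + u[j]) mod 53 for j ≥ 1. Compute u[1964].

12

Listing terms: u[1] = 41,  u[2] = 51,  u[3] = 35,  u[4] = 50,  u[5] = 26,  u[6] = 22,  u[7] = 39,  u[8] = 33,  u[9] = 32,  u[10] = 23,  u[11] = 48,  u[12] = 8,  u[13] = 19,  u[14] = 12,  u[15] = 2,  u[16] = 18,  u[17] = 3,  u[18] = 27,  u[19] = 31,  u[20] = 14,  u[21] = 20,  u[22] = 21,  u[23] = 30,  u[24] = 5,  u[25] = 45,  u[26] = 34,  u[27] = 41,  u[28] = 51.
Since (u[27], u[28]) = (u[1], u[2]) = (41, 51) (two consecutive terms determine the rest), the sequence is periodic with period 26.
So u[1964] = u[1 + ((1964-1) mod 26)] = u[14] = 12.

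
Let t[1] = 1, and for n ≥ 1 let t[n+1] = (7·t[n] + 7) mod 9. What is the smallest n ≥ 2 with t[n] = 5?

2

Listing terms: t[1] = 1, t[2] = 5, t[3] = 6, t[4] = 4, t[5] = 8, t[6] = 0, t[7] = 7, t[8] = 2, t[9] = 3, t[10] = 1.
Since t[10] = t[1] = 1, the sequence is periodic with period 9.
The value 5 first appears (with n ≥ 2) at t[2].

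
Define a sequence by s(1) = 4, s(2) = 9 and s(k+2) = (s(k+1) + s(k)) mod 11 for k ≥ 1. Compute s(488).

We have s(1) = 4, s(2) = 9, s(3) = 2, s(4) = 0, s(5) = 2, s(6) = 2, s(7) = 4, s(8) = 6, s(9) = 10, s(10) = 5, s(11) = 4, s(12) = 9.
The sequence repeats with period 10.
(488 - 1) mod 10 = 7, so s(488) = s(8) = 6.

6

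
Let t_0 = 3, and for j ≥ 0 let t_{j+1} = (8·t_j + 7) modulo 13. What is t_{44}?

We have t_0 = 3, t_1 = 5, t_2 = 8, t_3 = 6, t_4 = 3.
Since t_4 = t_0 = 3, the sequence is periodic with period 4.
(44 - 0) mod 4 = 0, so t_{44} = t_0 = 3.

3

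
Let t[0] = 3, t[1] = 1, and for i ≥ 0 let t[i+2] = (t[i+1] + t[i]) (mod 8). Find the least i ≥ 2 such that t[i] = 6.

We have t[0] = 3,  t[1] = 1,  t[2] = 4,  t[3] = 5,  t[4] = 1,  t[5] = 6,  t[6] = 7,  t[7] = 5,  t[8] = 4,  t[9] = 1,  t[10] = 5,  t[11] = 6,  t[12] = 3,  t[13] = 1.
Since (t[12], t[13]) = (t[0], t[1]) = (3, 1) (two consecutive terms determine the rest), the sequence is periodic with period 12.
The value 6 first appears (with i ≥ 2) at t[5].

5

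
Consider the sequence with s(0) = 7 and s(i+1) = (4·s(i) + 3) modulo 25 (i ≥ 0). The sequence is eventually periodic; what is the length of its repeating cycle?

Computing terms: s(0) = 7, s(1) = 6, s(2) = 2, s(3) = 11, s(4) = 22, s(5) = 16, s(6) = 17, s(7) = 21, s(8) = 12, s(9) = 1, s(10) = 7.
The sequence repeats with period 10.

10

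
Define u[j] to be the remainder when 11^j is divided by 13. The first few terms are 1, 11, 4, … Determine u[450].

12

Listing terms: u[0] = 1,  u[1] = 11,  u[2] = 4,  u[3] = 5,  u[4] = 3,  u[5] = 7,  u[6] = 12,  u[7] = 2,  u[8] = 9,  u[9] = 8,  u[10] = 10,  u[11] = 6,  u[12] = 1.
The sequence repeats with period 12.
(450 - 0) mod 12 = 6, so u[450] = u[6] = 12.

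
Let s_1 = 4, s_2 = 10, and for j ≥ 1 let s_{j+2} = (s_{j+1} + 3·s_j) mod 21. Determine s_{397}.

Listing terms: s_1 = 4, s_2 = 10, s_3 = 1, s_4 = 10, s_5 = 13, s_6 = 1, s_7 = 19, s_8 = 1, s_9 = 16, s_{10} = 19, s_{11} = 4, s_{12} = 19, s_{13} = 10, s_{14} = 4, s_{15} = 13, s_{16} = 4, s_{17} = 1, s_{18} = 13, s_{19} = 16, s_{20} = 13, s_{21} = 19, s_{22} = 16, s_{23} = 10, s_{24} = 16, s_{25} = 4, s_{26} = 10.
The sequence repeats with period 24.
So s_{397} = s_{1 + ((397-1) mod 24)} = s_{13} = 10.

10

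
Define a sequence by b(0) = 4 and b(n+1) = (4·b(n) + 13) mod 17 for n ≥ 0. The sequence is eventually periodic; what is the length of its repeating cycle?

4

Listing terms: b(0) = 4,  b(1) = 12,  b(2) = 10,  b(3) = 2,  b(4) = 4.
The sequence repeats with period 4.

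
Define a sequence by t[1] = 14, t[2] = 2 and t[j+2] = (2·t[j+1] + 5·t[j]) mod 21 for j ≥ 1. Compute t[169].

14

Listing terms: t[1] = 14, t[2] = 2, t[3] = 11, t[4] = 11, t[5] = 14, t[6] = 20, t[7] = 5, t[8] = 5, t[9] = 14, t[10] = 11, t[11] = 8, t[12] = 8, t[13] = 14, t[14] = 5, t[15] = 17, t[16] = 17, t[17] = 14, t[18] = 8, t[19] = 2, t[20] = 2, t[21] = 14, t[22] = 17, t[23] = 20, t[24] = 20, t[25] = 14, t[26] = 2.
Since (t[25], t[26]) = (t[1], t[2]) = (14, 2) (two consecutive terms determine the rest), the sequence is periodic with period 24.
(169 - 1) mod 24 = 0, so t[169] = t[1] = 14.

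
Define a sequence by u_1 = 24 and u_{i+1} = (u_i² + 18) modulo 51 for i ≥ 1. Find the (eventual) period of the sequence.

Listing terms: u_1 = 24, u_2 = 33, u_3 = 36, u_4 = 39, u_5 = 9, u_6 = 48, u_7 = 27, u_8 = 33.
Since u_8 = u_2 = 33, the sequence is eventually periodic: after a pre-period of length 1 it cycles with period 6.

6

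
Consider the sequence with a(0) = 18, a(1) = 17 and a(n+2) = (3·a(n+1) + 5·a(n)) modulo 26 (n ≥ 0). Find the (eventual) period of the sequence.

12

Computing terms: a(0) = 18, a(1) = 17, a(2) = 11, a(3) = 14, a(4) = 19, a(5) = 23, a(6) = 8, a(7) = 9, a(8) = 15, a(9) = 12, a(10) = 7, a(11) = 3, a(12) = 18, a(13) = 17.
The sequence repeats with period 12.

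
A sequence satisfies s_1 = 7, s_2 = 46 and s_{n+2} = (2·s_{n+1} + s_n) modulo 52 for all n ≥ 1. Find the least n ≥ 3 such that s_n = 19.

s_1 = 7; s_2 = 46; s_3 = 47; s_4 = 36; s_5 = 15; s_6 = 14; s_7 = 43; s_8 = 48; s_9 = 35; s_{10} = 14; s_{11} = 11; s_{12} = 36; s_{13} = 31; s_{14} = 46; s_{15} = 19; s_{16} = 32; s_{17} = 31; s_{18} = 42; s_{19} = 11; s_{20} = 12; s_{21} = 35; s_{22} = 30; s_{23} = 43; s_{24} = 12; s_{25} = 15; s_{26} = 42; s_{27} = 47; s_{28} = 32; s_{29} = 7; s_{30} = 46.
Since (s_{29}, s_{30}) = (s_1, s_2) = (7, 46) (two consecutive terms determine the rest), the sequence is periodic with period 28.
The value 19 first appears (with n ≥ 3) at s_{15}.

15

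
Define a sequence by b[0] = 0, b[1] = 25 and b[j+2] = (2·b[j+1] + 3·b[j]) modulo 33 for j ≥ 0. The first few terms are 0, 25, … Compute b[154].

We have b[0] = 0; b[1] = 25; b[2] = 17; b[3] = 10; b[4] = 5; b[5] = 7; b[6] = 29; b[7] = 13; b[8] = 14; b[9] = 1; b[10] = 11; b[11] = 25; b[12] = 17.
Since (b[11], b[12]) = (b[1], b[2]) = (25, 17) (two consecutive terms determine the rest), the sequence is eventually periodic: after a pre-period of length 1 it cycles with period 10.
For j ≥ 1, b[j] depends only on (j - 1) mod 10. (154 - 1) mod 10 = 3, so b[154] = b[4] = 5.

5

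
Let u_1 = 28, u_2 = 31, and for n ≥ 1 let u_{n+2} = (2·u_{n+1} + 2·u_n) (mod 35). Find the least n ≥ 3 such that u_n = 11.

u_1 = 28; u_2 = 31; u_3 = 13; u_4 = 18; u_5 = 27; u_6 = 20; u_7 = 24; u_8 = 18; u_9 = 14; u_{10} = 29; u_{11} = 16; u_{12} = 20; u_{13} = 2; u_{14} = 9; u_{15} = 22; u_{16} = 27; u_{17} = 28; u_{18} = 5; u_{19} = 31; u_{20} = 2; u_{21} = 31; u_{22} = 31; u_{23} = 19; u_{24} = 30; u_{25} = 28; u_{26} = 11; u_{27} = 8; u_{28} = 3; u_{29} = 22; u_{30} = 15; u_{31} = 4; u_{32} = 3; u_{33} = 14; u_{34} = 34; u_{35} = 26; u_{36} = 15; u_{37} = 12; u_{38} = 19; u_{39} = 27; u_{40} = 22; u_{41} = 28; u_{42} = 30; u_{43} = 11; u_{44} = 12; u_{45} = 11; u_{46} = 11; u_{47} = 9; u_{48} = 5; u_{49} = 28; u_{50} = 31.
Since (u_{49}, u_{50}) = (u_1, u_2) = (28, 31) (two consecutive terms determine the rest), the sequence is periodic with period 48.
The value 11 first appears (with n ≥ 3) at u_{26}.

26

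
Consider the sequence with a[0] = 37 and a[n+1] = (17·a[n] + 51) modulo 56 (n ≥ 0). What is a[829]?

36

Computing terms: a[0] = 37; a[1] = 8; a[2] = 19; a[3] = 38; a[4] = 25; a[5] = 28; a[6] = 23; a[7] = 50; a[8] = 5; a[9] = 24; a[10] = 11; a[11] = 14; a[12] = 9; a[13] = 36; a[14] = 47; a[15] = 10; a[16] = 53; a[17] = 0; a[18] = 51; a[19] = 22; a[20] = 33; a[21] = 52; a[22] = 39; a[23] = 42; a[24] = 37.
Since a[24] = a[0] = 37, the sequence is periodic with period 24.
(829 - 0) mod 24 = 13, so a[829] = a[13] = 36.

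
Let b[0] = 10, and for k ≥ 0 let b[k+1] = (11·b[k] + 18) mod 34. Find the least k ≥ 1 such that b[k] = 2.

12

We have b[0] = 10, b[1] = 26, b[2] = 32, b[3] = 30, b[4] = 8, b[5] = 4, b[6] = 28, b[7] = 20, b[8] = 0, b[9] = 18, b[10] = 12, b[11] = 14, b[12] = 2, b[13] = 6, b[14] = 16, b[15] = 24, b[16] = 10.
Since b[16] = b[0] = 10, the sequence is periodic with period 16.
The value 2 first appears (with k ≥ 1) at b[12].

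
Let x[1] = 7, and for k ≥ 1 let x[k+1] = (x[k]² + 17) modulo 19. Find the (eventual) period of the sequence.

Listing terms: x[1] = 7,  x[2] = 9,  x[3] = 3,  x[4] = 7.
The sequence repeats with period 3.

3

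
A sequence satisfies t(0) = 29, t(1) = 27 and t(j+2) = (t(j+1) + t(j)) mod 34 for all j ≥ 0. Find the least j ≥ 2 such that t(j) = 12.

20

Listing terms: t(0) = 29,  t(1) = 27,  t(2) = 22,  t(3) = 15,  t(4) = 3,  t(5) = 18,  t(6) = 21,  t(7) = 5,  t(8) = 26,  t(9) = 31,  t(10) = 23,  t(11) = 20,  t(12) = 9,  t(13) = 29,  t(14) = 4,  t(15) = 33,  t(16) = 3,  t(17) = 2,  t(18) = 5,  t(19) = 7,  t(20) = 12,  t(21) = 19,  t(22) = 31,  t(23) = 16,  t(24) = 13,  t(25) = 29,  t(26) = 8,  t(27) = 3,  t(28) = 11,  t(29) = 14,  t(30) = 25,  t(31) = 5,  t(32) = 30,  t(33) = 1,  t(34) = 31,  t(35) = 32,  t(36) = 29,  t(37) = 27.
Since (t(36), t(37)) = (t(0), t(1)) = (29, 27) (two consecutive terms determine the rest), the sequence is periodic with period 36.
The value 12 first appears (with j ≥ 2) at t(20).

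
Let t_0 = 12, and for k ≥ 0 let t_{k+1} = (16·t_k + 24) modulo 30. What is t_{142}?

t_0 = 12, t_1 = 6, t_2 = 0, t_3 = 24, t_4 = 18, t_5 = 12.
The sequence repeats with period 5.
So t_{142} = t_{0 + ((142-0) mod 5)} = t_2 = 0.

0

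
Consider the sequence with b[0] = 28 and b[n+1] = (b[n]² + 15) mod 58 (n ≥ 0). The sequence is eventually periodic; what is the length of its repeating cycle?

6

Listing terms: b[0] = 28,  b[1] = 45,  b[2] = 10,  b[3] = 57,  b[4] = 16,  b[5] = 39,  b[6] = 28.
Since b[6] = b[0] = 28, the sequence is periodic with period 6.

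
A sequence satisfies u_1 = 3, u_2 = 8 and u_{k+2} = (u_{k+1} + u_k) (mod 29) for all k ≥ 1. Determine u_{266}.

Computing terms: u_1 = 3, u_2 = 8, u_3 = 11, u_4 = 19, u_5 = 1, u_6 = 20, u_7 = 21, u_8 = 12, u_9 = 4, u_{10} = 16, u_{11} = 20, u_{12} = 7, u_{13} = 27, u_{14} = 5, u_{15} = 3, u_{16} = 8.
Since (u_{15}, u_{16}) = (u_1, u_2) = (3, 8) (two consecutive terms determine the rest), the sequence is periodic with period 14.
(266 - 1) mod 14 = 13, so u_{266} = u_{14} = 5.

5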